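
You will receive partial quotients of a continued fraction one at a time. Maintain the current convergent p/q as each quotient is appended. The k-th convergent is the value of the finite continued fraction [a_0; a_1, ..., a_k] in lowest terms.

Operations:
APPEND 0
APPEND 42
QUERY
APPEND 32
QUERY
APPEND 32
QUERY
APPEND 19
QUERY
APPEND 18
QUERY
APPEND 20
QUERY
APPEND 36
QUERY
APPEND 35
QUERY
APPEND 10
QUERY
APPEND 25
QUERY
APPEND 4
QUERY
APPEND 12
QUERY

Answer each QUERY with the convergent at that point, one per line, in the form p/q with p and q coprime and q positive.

APPEND 0: p_0 = 0·1 + 0 = 0, q_0 = 0·0 + 1 = 1 → 0/1
APPEND 42: p_1 = 42·0 + 1 = 1, q_1 = 42·1 + 0 = 42 → 1/42
APPEND 32: p_2 = 32·1 + 0 = 32, q_2 = 32·42 + 1 = 1345 → 32/1345
APPEND 32: p_3 = 32·32 + 1 = 1025, q_3 = 32·1345 + 42 = 43082 → 1025/43082
APPEND 19: p_4 = 19·1025 + 32 = 19507, q_4 = 19·43082 + 1345 = 819903 → 19507/819903
APPEND 18: p_5 = 18·19507 + 1025 = 352151, q_5 = 18·819903 + 43082 = 14801336 → 352151/14801336
APPEND 20: p_6 = 20·352151 + 19507 = 7062527, q_6 = 20·14801336 + 819903 = 296846623 → 7062527/296846623
APPEND 36: p_7 = 36·7062527 + 352151 = 254603123, q_7 = 36·296846623 + 14801336 = 10701279764 → 254603123/10701279764
APPEND 35: p_8 = 35·254603123 + 7062527 = 8918171832, q_8 = 35·10701279764 + 296846623 = 374841638363 → 8918171832/374841638363
APPEND 10: p_9 = 10·8918171832 + 254603123 = 89436321443, q_9 = 10·374841638363 + 10701279764 = 3759117663394 → 89436321443/3759117663394
APPEND 25: p_10 = 25·89436321443 + 8918171832 = 2244826207907, q_10 = 25·3759117663394 + 374841638363 = 94352783223213 → 2244826207907/94352783223213
APPEND 4: p_11 = 4·2244826207907 + 89436321443 = 9068741153071, q_11 = 4·94352783223213 + 3759117663394 = 381170250556246 → 9068741153071/381170250556246
APPEND 12: p_12 = 12·9068741153071 + 2244826207907 = 111069720044759, q_12 = 12·381170250556246 + 94352783223213 = 4668395789898165 → 111069720044759/4668395789898165

1/42
32/1345
1025/43082
19507/819903
352151/14801336
7062527/296846623
254603123/10701279764
8918171832/374841638363
89436321443/3759117663394
2244826207907/94352783223213
9068741153071/381170250556246
111069720044759/4668395789898165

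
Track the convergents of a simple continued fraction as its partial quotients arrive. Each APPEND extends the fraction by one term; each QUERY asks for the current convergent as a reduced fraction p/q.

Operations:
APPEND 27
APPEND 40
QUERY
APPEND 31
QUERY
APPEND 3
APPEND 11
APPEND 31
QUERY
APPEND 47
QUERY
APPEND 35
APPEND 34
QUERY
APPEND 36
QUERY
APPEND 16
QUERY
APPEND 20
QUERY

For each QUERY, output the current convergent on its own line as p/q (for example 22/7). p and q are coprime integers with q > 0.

APPEND 27: p_0 = 27·1 + 0 = 27, q_0 = 27·0 + 1 = 1 → 27/1
APPEND 40: p_1 = 40·27 + 1 = 1081, q_1 = 40·1 + 0 = 40 → 1081/40
APPEND 31: p_2 = 31·1081 + 27 = 33538, q_2 = 31·40 + 1 = 1241 → 33538/1241
APPEND 3: p_3 = 3·33538 + 1081 = 101695, q_3 = 3·1241 + 40 = 3763 → 101695/3763
APPEND 11: p_4 = 11·101695 + 33538 = 1152183, q_4 = 11·3763 + 1241 = 42634 → 1152183/42634
APPEND 31: p_5 = 31·1152183 + 101695 = 35819368, q_5 = 31·42634 + 3763 = 1325417 → 35819368/1325417
APPEND 47: p_6 = 47·35819368 + 1152183 = 1684662479, q_6 = 47·1325417 + 42634 = 62337233 → 1684662479/62337233
APPEND 35: p_7 = 35·1684662479 + 35819368 = 58999006133, q_7 = 35·62337233 + 1325417 = 2183128572 → 58999006133/2183128572
APPEND 34: p_8 = 34·58999006133 + 1684662479 = 2007650871001, q_8 = 34·2183128572 + 62337233 = 74288708681 → 2007650871001/74288708681
APPEND 36: p_9 = 36·2007650871001 + 58999006133 = 72334430362169, q_9 = 36·74288708681 + 2183128572 = 2676576641088 → 72334430362169/2676576641088
APPEND 16: p_10 = 16·72334430362169 + 2007650871001 = 1159358536665705, q_10 = 16·2676576641088 + 74288708681 = 42899514966089 → 1159358536665705/42899514966089
APPEND 20: p_11 = 20·1159358536665705 + 72334430362169 = 23259505163676269, q_11 = 20·42899514966089 + 2676576641088 = 860666875962868 → 23259505163676269/860666875962868

1081/40
33538/1241
35819368/1325417
1684662479/62337233
2007650871001/74288708681
72334430362169/2676576641088
1159358536665705/42899514966089
23259505163676269/860666875962868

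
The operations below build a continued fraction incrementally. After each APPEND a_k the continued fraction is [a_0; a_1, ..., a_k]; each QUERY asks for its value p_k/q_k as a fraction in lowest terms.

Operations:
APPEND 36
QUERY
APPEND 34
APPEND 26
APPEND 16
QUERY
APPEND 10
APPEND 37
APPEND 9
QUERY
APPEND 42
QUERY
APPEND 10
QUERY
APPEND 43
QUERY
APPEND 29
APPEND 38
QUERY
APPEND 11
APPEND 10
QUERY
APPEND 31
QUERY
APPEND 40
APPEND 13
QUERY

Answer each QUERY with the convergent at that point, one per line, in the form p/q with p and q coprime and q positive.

APPEND 36: p_0 = 36·1 + 0 = 36, q_0 = 36·0 + 1 = 1 → 36/1
APPEND 34: p_1 = 34·36 + 1 = 1225, q_1 = 34·1 + 0 = 34 → 1225/34
APPEND 26: p_2 = 26·1225 + 36 = 31886, q_2 = 26·34 + 1 = 885 → 31886/885
APPEND 16: p_3 = 16·31886 + 1225 = 511401, q_3 = 16·885 + 34 = 14194 → 511401/14194
APPEND 10: p_4 = 10·511401 + 31886 = 5145896, q_4 = 10·14194 + 885 = 142825 → 5145896/142825
APPEND 37: p_5 = 37·5145896 + 511401 = 190909553, q_5 = 37·142825 + 14194 = 5298719 → 190909553/5298719
APPEND 9: p_6 = 9·190909553 + 5145896 = 1723331873, q_6 = 9·5298719 + 142825 = 47831296 → 1723331873/47831296
APPEND 42: p_7 = 42·1723331873 + 190909553 = 72570848219, q_7 = 42·47831296 + 5298719 = 2014213151 → 72570848219/2014213151
APPEND 10: p_8 = 10·72570848219 + 1723331873 = 727431814063, q_8 = 10·2014213151 + 47831296 = 20189962806 → 727431814063/20189962806
APPEND 43: p_9 = 43·727431814063 + 72570848219 = 31352138852928, q_9 = 43·20189962806 + 2014213151 = 870182613809 → 31352138852928/870182613809
APPEND 29: p_10 = 29·31352138852928 + 727431814063 = 909939458548975, q_10 = 29·870182613809 + 20189962806 = 25255485763267 → 909939458548975/25255485763267
APPEND 38: p_11 = 38·909939458548975 + 31352138852928 = 34609051563713978, q_11 = 38·25255485763267 + 870182613809 = 960578641617955 → 34609051563713978/960578641617955
APPEND 11: p_12 = 11·34609051563713978 + 909939458548975 = 381609506659402733, q_12 = 11·960578641617955 + 25255485763267 = 10591620543560772 → 381609506659402733/10591620543560772
APPEND 10: p_13 = 10·381609506659402733 + 34609051563713978 = 3850704118157741308, q_13 = 10·10591620543560772 + 960578641617955 = 106876784077225675 → 3850704118157741308/106876784077225675
APPEND 31: p_14 = 31·3850704118157741308 + 381609506659402733 = 119753437169549383281, q_14 = 31·106876784077225675 + 10591620543560772 = 3323771926937556697 → 119753437169549383281/3323771926937556697
APPEND 40: p_15 = 40·119753437169549383281 + 3850704118157741308 = 4793988190900133072548, q_15 = 40·3323771926937556697 + 106876784077225675 = 133057753861579493555 → 4793988190900133072548/133057753861579493555
APPEND 13: p_16 = 13·4793988190900133072548 + 119753437169549383281 = 62441599918871279326405, q_16 = 13·133057753861579493555 + 3323771926937556697 = 1733074572127470972912 → 62441599918871279326405/1733074572127470972912

36/1
511401/14194
1723331873/47831296
72570848219/2014213151
727431814063/20189962806
31352138852928/870182613809
34609051563713978/960578641617955
3850704118157741308/106876784077225675
119753437169549383281/3323771926937556697
62441599918871279326405/1733074572127470972912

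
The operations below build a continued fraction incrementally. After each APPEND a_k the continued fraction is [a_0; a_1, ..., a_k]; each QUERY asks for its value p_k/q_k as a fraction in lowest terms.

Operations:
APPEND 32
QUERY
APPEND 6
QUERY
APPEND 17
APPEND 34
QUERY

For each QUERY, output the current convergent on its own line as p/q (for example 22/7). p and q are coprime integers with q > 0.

32/1
193/6
112835/3508

APPEND 32: p_0 = 32·1 + 0 = 32, q_0 = 32·0 + 1 = 1 → 32/1
APPEND 6: p_1 = 6·32 + 1 = 193, q_1 = 6·1 + 0 = 6 → 193/6
APPEND 17: p_2 = 17·193 + 32 = 3313, q_2 = 17·6 + 1 = 103 → 3313/103
APPEND 34: p_3 = 34·3313 + 193 = 112835, q_3 = 34·103 + 6 = 3508 → 112835/3508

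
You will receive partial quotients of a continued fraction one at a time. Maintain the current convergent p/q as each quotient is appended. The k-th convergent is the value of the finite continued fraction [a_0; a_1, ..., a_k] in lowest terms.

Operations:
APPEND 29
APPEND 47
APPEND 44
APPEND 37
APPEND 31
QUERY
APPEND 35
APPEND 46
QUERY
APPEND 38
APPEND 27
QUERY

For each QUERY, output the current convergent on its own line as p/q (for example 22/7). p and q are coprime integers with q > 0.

APPEND 29: p_0 = 29·1 + 0 = 29, q_0 = 29·0 + 1 = 1 → 29/1
APPEND 47: p_1 = 47·29 + 1 = 1364, q_1 = 47·1 + 0 = 47 → 1364/47
APPEND 44: p_2 = 44·1364 + 29 = 60045, q_2 = 44·47 + 1 = 2069 → 60045/2069
APPEND 37: p_3 = 37·60045 + 1364 = 2223029, q_3 = 37·2069 + 47 = 76600 → 2223029/76600
APPEND 31: p_4 = 31·2223029 + 60045 = 68973944, q_4 = 31·76600 + 2069 = 2376669 → 68973944/2376669
APPEND 35: p_5 = 35·68973944 + 2223029 = 2416311069, q_5 = 35·2376669 + 76600 = 83260015 → 2416311069/83260015
APPEND 46: p_6 = 46·2416311069 + 68973944 = 111219283118, q_6 = 46·83260015 + 2376669 = 3832337359 → 111219283118/3832337359
APPEND 38: p_7 = 38·111219283118 + 2416311069 = 4228749069553, q_7 = 38·3832337359 + 83260015 = 145712079657 → 4228749069553/145712079657
APPEND 27: p_8 = 27·4228749069553 + 111219283118 = 114287444161049, q_8 = 27·145712079657 + 3832337359 = 3938058488098 → 114287444161049/3938058488098

68973944/2376669
111219283118/3832337359
114287444161049/3938058488098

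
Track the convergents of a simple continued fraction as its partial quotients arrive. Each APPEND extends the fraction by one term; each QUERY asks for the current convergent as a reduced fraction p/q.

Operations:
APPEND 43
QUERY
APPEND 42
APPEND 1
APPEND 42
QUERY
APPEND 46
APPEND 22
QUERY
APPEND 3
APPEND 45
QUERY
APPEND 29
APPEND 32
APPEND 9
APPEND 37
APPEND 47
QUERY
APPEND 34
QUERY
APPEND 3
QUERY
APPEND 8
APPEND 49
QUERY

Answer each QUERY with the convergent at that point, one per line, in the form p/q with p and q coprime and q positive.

43/1
79507/1848
80581291/1872970
11123718316/258551215
163000181582177488/3788651761585349
5545472275552843661/128894723316634776
16799417008240708471/390472821711489677
6873899025740687768492/159771660375130547085

APPEND 43: p_0 = 43·1 + 0 = 43, q_0 = 43·0 + 1 = 1 → 43/1
APPEND 42: p_1 = 42·43 + 1 = 1807, q_1 = 42·1 + 0 = 42 → 1807/42
APPEND 1: p_2 = 1·1807 + 43 = 1850, q_2 = 1·42 + 1 = 43 → 1850/43
APPEND 42: p_3 = 42·1850 + 1807 = 79507, q_3 = 42·43 + 42 = 1848 → 79507/1848
APPEND 46: p_4 = 46·79507 + 1850 = 3659172, q_4 = 46·1848 + 43 = 85051 → 3659172/85051
APPEND 22: p_5 = 22·3659172 + 79507 = 80581291, q_5 = 22·85051 + 1848 = 1872970 → 80581291/1872970
APPEND 3: p_6 = 3·80581291 + 3659172 = 245403045, q_6 = 3·1872970 + 85051 = 5703961 → 245403045/5703961
APPEND 45: p_7 = 45·245403045 + 80581291 = 11123718316, q_7 = 45·5703961 + 1872970 = 258551215 → 11123718316/258551215
APPEND 29: p_8 = 29·11123718316 + 245403045 = 322833234209, q_8 = 29·258551215 + 5703961 = 7503689196 → 322833234209/7503689196
APPEND 32: p_9 = 32·322833234209 + 11123718316 = 10341787213004, q_9 = 32·7503689196 + 258551215 = 240376605487 → 10341787213004/240376605487
APPEND 9: p_10 = 9·10341787213004 + 322833234209 = 93398918151245, q_10 = 9·240376605487 + 7503689196 = 2170893138579 → 93398918151245/2170893138579
APPEND 37: p_11 = 37·93398918151245 + 10341787213004 = 3466101758809069, q_11 = 37·2170893138579 + 240376605487 = 80563422732910 → 3466101758809069/80563422732910
APPEND 47: p_12 = 47·3466101758809069 + 93398918151245 = 163000181582177488, q_12 = 47·80563422732910 + 2170893138579 = 3788651761585349 → 163000181582177488/3788651761585349
APPEND 34: p_13 = 34·163000181582177488 + 3466101758809069 = 5545472275552843661, q_13 = 34·3788651761585349 + 80563422732910 = 128894723316634776 → 5545472275552843661/128894723316634776
APPEND 3: p_14 = 3·5545472275552843661 + 163000181582177488 = 16799417008240708471, q_14 = 3·128894723316634776 + 3788651761585349 = 390472821711489677 → 16799417008240708471/390472821711489677
APPEND 8: p_15 = 8·16799417008240708471 + 5545472275552843661 = 139940808341478511429, q_15 = 8·390472821711489677 + 128894723316634776 = 3252677297008552192 → 139940808341478511429/3252677297008552192
APPEND 49: p_16 = 49·139940808341478511429 + 16799417008240708471 = 6873899025740687768492, q_16 = 49·3252677297008552192 + 390472821711489677 = 159771660375130547085 → 6873899025740687768492/159771660375130547085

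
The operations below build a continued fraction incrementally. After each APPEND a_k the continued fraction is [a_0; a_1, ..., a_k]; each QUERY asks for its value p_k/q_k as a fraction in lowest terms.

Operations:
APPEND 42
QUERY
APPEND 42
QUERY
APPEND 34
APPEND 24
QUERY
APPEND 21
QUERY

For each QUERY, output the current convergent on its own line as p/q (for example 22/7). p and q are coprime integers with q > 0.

APPEND 42: p_0 = 42·1 + 0 = 42, q_0 = 42·0 + 1 = 1 → 42/1
APPEND 42: p_1 = 42·42 + 1 = 1765, q_1 = 42·1 + 0 = 42 → 1765/42
APPEND 34: p_2 = 34·1765 + 42 = 60052, q_2 = 34·42 + 1 = 1429 → 60052/1429
APPEND 24: p_3 = 24·60052 + 1765 = 1443013, q_3 = 24·1429 + 42 = 34338 → 1443013/34338
APPEND 21: p_4 = 21·1443013 + 60052 = 30363325, q_4 = 21·34338 + 1429 = 722527 → 30363325/722527

42/1
1765/42
1443013/34338
30363325/722527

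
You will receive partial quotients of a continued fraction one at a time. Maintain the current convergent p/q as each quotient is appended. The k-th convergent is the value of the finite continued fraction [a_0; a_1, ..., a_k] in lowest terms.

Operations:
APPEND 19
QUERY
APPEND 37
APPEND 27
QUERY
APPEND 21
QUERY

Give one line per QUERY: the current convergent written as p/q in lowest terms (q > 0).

APPEND 19: p_0 = 19·1 + 0 = 19, q_0 = 19·0 + 1 = 1 → 19/1
APPEND 37: p_1 = 37·19 + 1 = 704, q_1 = 37·1 + 0 = 37 → 704/37
APPEND 27: p_2 = 27·704 + 19 = 19027, q_2 = 27·37 + 1 = 1000 → 19027/1000
APPEND 21: p_3 = 21·19027 + 704 = 400271, q_3 = 21·1000 + 37 = 21037 → 400271/21037

19/1
19027/1000
400271/21037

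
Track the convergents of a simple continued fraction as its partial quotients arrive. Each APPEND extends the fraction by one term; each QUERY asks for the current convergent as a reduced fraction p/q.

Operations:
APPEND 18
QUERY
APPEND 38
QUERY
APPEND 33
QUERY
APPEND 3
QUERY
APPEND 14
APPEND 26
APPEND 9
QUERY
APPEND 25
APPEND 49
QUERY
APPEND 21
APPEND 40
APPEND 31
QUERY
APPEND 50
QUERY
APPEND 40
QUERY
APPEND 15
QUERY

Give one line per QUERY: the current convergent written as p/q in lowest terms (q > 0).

APPEND 18: p_0 = 18·1 + 0 = 18, q_0 = 18·0 + 1 = 1 → 18/1
APPEND 38: p_1 = 38·18 + 1 = 685, q_1 = 38·1 + 0 = 38 → 685/38
APPEND 33: p_2 = 33·685 + 18 = 22623, q_2 = 33·38 + 1 = 1255 → 22623/1255
APPEND 3: p_3 = 3·22623 + 685 = 68554, q_3 = 3·1255 + 38 = 3803 → 68554/3803
APPEND 14: p_4 = 14·68554 + 22623 = 982379, q_4 = 14·3803 + 1255 = 54497 → 982379/54497
APPEND 26: p_5 = 26·982379 + 68554 = 25610408, q_5 = 26·54497 + 3803 = 1420725 → 25610408/1420725
APPEND 9: p_6 = 9·25610408 + 982379 = 231476051, q_6 = 9·1420725 + 54497 = 12841022 → 231476051/12841022
APPEND 25: p_7 = 25·231476051 + 25610408 = 5812511683, q_7 = 25·12841022 + 1420725 = 322446275 → 5812511683/322446275
APPEND 49: p_8 = 49·5812511683 + 231476051 = 285044548518, q_8 = 49·322446275 + 12841022 = 15812708497 → 285044548518/15812708497
APPEND 21: p_9 = 21·285044548518 + 5812511683 = 5991748030561, q_9 = 21·15812708497 + 322446275 = 332389324712 → 5991748030561/332389324712
APPEND 40: p_10 = 40·5991748030561 + 285044548518 = 239954965770958, q_10 = 40·332389324712 + 15812708497 = 13311385696977 → 239954965770958/13311385696977
APPEND 31: p_11 = 31·239954965770958 + 5991748030561 = 7444595686930259, q_11 = 31·13311385696977 + 332389324712 = 412985345930999 → 7444595686930259/412985345930999
APPEND 50: p_12 = 50·7444595686930259 + 239954965770958 = 372469739312283908, q_12 = 50·412985345930999 + 13311385696977 = 20662578682246927 → 372469739312283908/20662578682246927
APPEND 40: p_13 = 40·372469739312283908 + 7444595686930259 = 14906234168178286579, q_13 = 40·20662578682246927 + 412985345930999 = 826916132635808079 → 14906234168178286579/826916132635808079
APPEND 15: p_14 = 15·14906234168178286579 + 372469739312283908 = 223965982261986582593, q_14 = 15·826916132635808079 + 20662578682246927 = 12424404568219368112 → 223965982261986582593/12424404568219368112

18/1
685/38
22623/1255
68554/3803
231476051/12841022
285044548518/15812708497
7444595686930259/412985345930999
372469739312283908/20662578682246927
14906234168178286579/826916132635808079
223965982261986582593/12424404568219368112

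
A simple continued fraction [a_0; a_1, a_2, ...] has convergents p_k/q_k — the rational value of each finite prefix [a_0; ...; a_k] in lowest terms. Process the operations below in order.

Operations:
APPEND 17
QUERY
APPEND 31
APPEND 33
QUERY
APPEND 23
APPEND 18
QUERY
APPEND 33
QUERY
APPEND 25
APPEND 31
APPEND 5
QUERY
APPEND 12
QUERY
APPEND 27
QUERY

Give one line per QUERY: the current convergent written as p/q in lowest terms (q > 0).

17/1
17441/1024
7247519/425518
239569798/14065677
936650674154/54992849493
11425938926185/670842350326
309437001681149/18167736308295

APPEND 17: p_0 = 17·1 + 0 = 17, q_0 = 17·0 + 1 = 1 → 17/1
APPEND 31: p_1 = 31·17 + 1 = 528, q_1 = 31·1 + 0 = 31 → 528/31
APPEND 33: p_2 = 33·528 + 17 = 17441, q_2 = 33·31 + 1 = 1024 → 17441/1024
APPEND 23: p_3 = 23·17441 + 528 = 401671, q_3 = 23·1024 + 31 = 23583 → 401671/23583
APPEND 18: p_4 = 18·401671 + 17441 = 7247519, q_4 = 18·23583 + 1024 = 425518 → 7247519/425518
APPEND 33: p_5 = 33·7247519 + 401671 = 239569798, q_5 = 33·425518 + 23583 = 14065677 → 239569798/14065677
APPEND 25: p_6 = 25·239569798 + 7247519 = 5996492469, q_6 = 25·14065677 + 425518 = 352067443 → 5996492469/352067443
APPEND 31: p_7 = 31·5996492469 + 239569798 = 186130836337, q_7 = 31·352067443 + 14065677 = 10928156410 → 186130836337/10928156410
APPEND 5: p_8 = 5·186130836337 + 5996492469 = 936650674154, q_8 = 5·10928156410 + 352067443 = 54992849493 → 936650674154/54992849493
APPEND 12: p_9 = 12·936650674154 + 186130836337 = 11425938926185, q_9 = 12·54992849493 + 10928156410 = 670842350326 → 11425938926185/670842350326
APPEND 27: p_10 = 27·11425938926185 + 936650674154 = 309437001681149, q_10 = 27·670842350326 + 54992849493 = 18167736308295 → 309437001681149/18167736308295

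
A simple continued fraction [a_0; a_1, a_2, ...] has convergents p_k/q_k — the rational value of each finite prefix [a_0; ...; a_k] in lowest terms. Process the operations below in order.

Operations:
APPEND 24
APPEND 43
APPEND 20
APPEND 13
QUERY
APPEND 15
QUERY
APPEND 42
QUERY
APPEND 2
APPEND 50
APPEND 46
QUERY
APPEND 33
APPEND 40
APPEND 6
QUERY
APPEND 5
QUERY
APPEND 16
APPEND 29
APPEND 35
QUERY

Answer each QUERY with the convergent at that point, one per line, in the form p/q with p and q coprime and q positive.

APPEND 24: p_0 = 24·1 + 0 = 24, q_0 = 24·0 + 1 = 1 → 24/1
APPEND 43: p_1 = 43·24 + 1 = 1033, q_1 = 43·1 + 0 = 43 → 1033/43
APPEND 20: p_2 = 20·1033 + 24 = 20684, q_2 = 20·43 + 1 = 861 → 20684/861
APPEND 13: p_3 = 13·20684 + 1033 = 269925, q_3 = 13·861 + 43 = 11236 → 269925/11236
APPEND 15: p_4 = 15·269925 + 20684 = 4069559, q_4 = 15·11236 + 861 = 169401 → 4069559/169401
APPEND 42: p_5 = 42·4069559 + 269925 = 171191403, q_5 = 42·169401 + 11236 = 7126078 → 171191403/7126078
APPEND 2: p_6 = 2·171191403 + 4069559 = 346452365, q_6 = 2·7126078 + 169401 = 14421557 → 346452365/14421557
APPEND 50: p_7 = 50·346452365 + 171191403 = 17493809653, q_7 = 50·14421557 + 7126078 = 728203928 → 17493809653/728203928
APPEND 46: p_8 = 46·17493809653 + 346452365 = 805061696403, q_8 = 46·728203928 + 14421557 = 33511802245 → 805061696403/33511802245
APPEND 33: p_9 = 33·805061696403 + 17493809653 = 26584529790952, q_9 = 33·33511802245 + 728203928 = 1106617678013 → 26584529790952/1106617678013
APPEND 40: p_10 = 40·26584529790952 + 805061696403 = 1064186253334483, q_10 = 40·1106617678013 + 33511802245 = 44298218922765 → 1064186253334483/44298218922765
APPEND 6: p_11 = 6·1064186253334483 + 26584529790952 = 6411702049797850, q_11 = 6·44298218922765 + 1106617678013 = 266895931214603 → 6411702049797850/266895931214603
APPEND 5: p_12 = 5·6411702049797850 + 1064186253334483 = 33122696502323733, q_12 = 5·266895931214603 + 44298218922765 = 1378777874995780 → 33122696502323733/1378777874995780
APPEND 16: p_13 = 16·33122696502323733 + 6411702049797850 = 536374846086977578, q_13 = 16·1378777874995780 + 266895931214603 = 22327341931147083 → 536374846086977578/22327341931147083
APPEND 29: p_14 = 29·536374846086977578 + 33122696502323733 = 15587993233024673495, q_14 = 29·22327341931147083 + 1378777874995780 = 648871693878261187 → 15587993233024673495/648871693878261187
APPEND 35: p_15 = 35·15587993233024673495 + 536374846086977578 = 546116138001950549903, q_15 = 35·648871693878261187 + 22327341931147083 = 22732836627670288628 → 546116138001950549903/22732836627670288628

269925/11236
4069559/169401
171191403/7126078
805061696403/33511802245
6411702049797850/266895931214603
33122696502323733/1378777874995780
546116138001950549903/22732836627670288628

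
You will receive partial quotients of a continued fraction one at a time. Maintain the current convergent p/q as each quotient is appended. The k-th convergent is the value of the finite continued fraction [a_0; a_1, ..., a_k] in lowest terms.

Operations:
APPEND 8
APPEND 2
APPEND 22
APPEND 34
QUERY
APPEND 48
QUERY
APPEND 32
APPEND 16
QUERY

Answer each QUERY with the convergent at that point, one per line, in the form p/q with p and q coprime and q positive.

APPEND 8: p_0 = 8·1 + 0 = 8, q_0 = 8·0 + 1 = 1 → 8/1
APPEND 2: p_1 = 2·8 + 1 = 17, q_1 = 2·1 + 0 = 2 → 17/2
APPEND 22: p_2 = 22·17 + 8 = 382, q_2 = 22·2 + 1 = 45 → 382/45
APPEND 34: p_3 = 34·382 + 17 = 13005, q_3 = 34·45 + 2 = 1532 → 13005/1532
APPEND 48: p_4 = 48·13005 + 382 = 624622, q_4 = 48·1532 + 45 = 73581 → 624622/73581
APPEND 32: p_5 = 32·624622 + 13005 = 20000909, q_5 = 32·73581 + 1532 = 2356124 → 20000909/2356124
APPEND 16: p_6 = 16·20000909 + 624622 = 320639166, q_6 = 16·2356124 + 73581 = 37771565 → 320639166/37771565

13005/1532
624622/73581
320639166/37771565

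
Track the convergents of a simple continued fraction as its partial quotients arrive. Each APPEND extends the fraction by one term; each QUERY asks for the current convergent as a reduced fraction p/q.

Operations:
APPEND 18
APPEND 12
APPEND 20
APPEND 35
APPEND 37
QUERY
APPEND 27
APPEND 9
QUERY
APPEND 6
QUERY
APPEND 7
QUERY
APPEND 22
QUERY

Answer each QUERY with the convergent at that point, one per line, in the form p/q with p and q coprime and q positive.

APPEND 18: p_0 = 18·1 + 0 = 18, q_0 = 18·0 + 1 = 1 → 18/1
APPEND 12: p_1 = 12·18 + 1 = 217, q_1 = 12·1 + 0 = 12 → 217/12
APPEND 20: p_2 = 20·217 + 18 = 4358, q_2 = 20·12 + 1 = 241 → 4358/241
APPEND 35: p_3 = 35·4358 + 217 = 152747, q_3 = 35·241 + 12 = 8447 → 152747/8447
APPEND 37: p_4 = 37·152747 + 4358 = 5655997, q_4 = 37·8447 + 241 = 312780 → 5655997/312780
APPEND 27: p_5 = 27·5655997 + 152747 = 152864666, q_5 = 27·312780 + 8447 = 8453507 → 152864666/8453507
APPEND 9: p_6 = 9·152864666 + 5655997 = 1381437991, q_6 = 9·8453507 + 312780 = 76394343 → 1381437991/76394343
APPEND 6: p_7 = 6·1381437991 + 152864666 = 8441492612, q_7 = 6·76394343 + 8453507 = 466819565 → 8441492612/466819565
APPEND 7: p_8 = 7·8441492612 + 1381437991 = 60471886275, q_8 = 7·466819565 + 76394343 = 3344131298 → 60471886275/3344131298
APPEND 22: p_9 = 22·60471886275 + 8441492612 = 1338822990662, q_9 = 22·3344131298 + 466819565 = 74037708121 → 1338822990662/74037708121

5655997/312780
1381437991/76394343
8441492612/466819565
60471886275/3344131298
1338822990662/74037708121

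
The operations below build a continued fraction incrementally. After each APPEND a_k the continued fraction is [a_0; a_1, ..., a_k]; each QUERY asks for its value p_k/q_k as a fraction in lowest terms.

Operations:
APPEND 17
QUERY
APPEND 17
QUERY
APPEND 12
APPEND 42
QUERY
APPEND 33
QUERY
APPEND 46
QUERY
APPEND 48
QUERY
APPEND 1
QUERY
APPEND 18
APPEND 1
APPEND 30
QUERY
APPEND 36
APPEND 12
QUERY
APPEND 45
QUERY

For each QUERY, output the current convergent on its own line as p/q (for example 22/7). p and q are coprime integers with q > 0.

APPEND 17: p_0 = 17·1 + 0 = 17, q_0 = 17·0 + 1 = 1 → 17/1
APPEND 17: p_1 = 17·17 + 1 = 290, q_1 = 17·1 + 0 = 17 → 290/17
APPEND 12: p_2 = 12·290 + 17 = 3497, q_2 = 12·17 + 1 = 205 → 3497/205
APPEND 42: p_3 = 42·3497 + 290 = 147164, q_3 = 42·205 + 17 = 8627 → 147164/8627
APPEND 33: p_4 = 33·147164 + 3497 = 4859909, q_4 = 33·8627 + 205 = 284896 → 4859909/284896
APPEND 46: p_5 = 46·4859909 + 147164 = 223702978, q_5 = 46·284896 + 8627 = 13113843 → 223702978/13113843
APPEND 48: p_6 = 48·223702978 + 4859909 = 10742602853, q_6 = 48·13113843 + 284896 = 629749360 → 10742602853/629749360
APPEND 1: p_7 = 1·10742602853 + 223702978 = 10966305831, q_7 = 1·629749360 + 13113843 = 642863203 → 10966305831/642863203
APPEND 18: p_8 = 18·10966305831 + 10742602853 = 208136107811, q_8 = 18·642863203 + 629749360 = 12201287014 → 208136107811/12201287014
APPEND 1: p_9 = 1·208136107811 + 10966305831 = 219102413642, q_9 = 1·12201287014 + 642863203 = 12844150217 → 219102413642/12844150217
APPEND 30: p_10 = 30·219102413642 + 208136107811 = 6781208517071, q_10 = 30·12844150217 + 12201287014 = 397525793524 → 6781208517071/397525793524
APPEND 36: p_11 = 36·6781208517071 + 219102413642 = 244342609028198, q_11 = 36·397525793524 + 12844150217 = 14323772717081 → 244342609028198/14323772717081
APPEND 12: p_12 = 12·244342609028198 + 6781208517071 = 2938892516855447, q_12 = 12·14323772717081 + 397525793524 = 172282798398496 → 2938892516855447/172282798398496
APPEND 45: p_13 = 45·2938892516855447 + 244342609028198 = 132494505867523313, q_13 = 45·172282798398496 + 14323772717081 = 7767049700649401 → 132494505867523313/7767049700649401

17/1
290/17
147164/8627
4859909/284896
223702978/13113843
10742602853/629749360
10966305831/642863203
6781208517071/397525793524
2938892516855447/172282798398496
132494505867523313/7767049700649401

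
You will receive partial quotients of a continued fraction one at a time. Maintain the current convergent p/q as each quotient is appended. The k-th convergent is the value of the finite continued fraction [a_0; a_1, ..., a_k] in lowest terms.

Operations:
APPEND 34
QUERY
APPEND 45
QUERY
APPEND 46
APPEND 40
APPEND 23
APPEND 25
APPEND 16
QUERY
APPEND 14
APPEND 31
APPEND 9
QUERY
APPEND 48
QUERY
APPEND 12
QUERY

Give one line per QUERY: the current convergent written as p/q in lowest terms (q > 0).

34/1
1531/45
26081596969/766604986
102929886182881/3025373179794
4952030438754239/145552867398607
59527295151233749/1749659781963078

APPEND 34: p_0 = 34·1 + 0 = 34, q_0 = 34·0 + 1 = 1 → 34/1
APPEND 45: p_1 = 45·34 + 1 = 1531, q_1 = 45·1 + 0 = 45 → 1531/45
APPEND 46: p_2 = 46·1531 + 34 = 70460, q_2 = 46·45 + 1 = 2071 → 70460/2071
APPEND 40: p_3 = 40·70460 + 1531 = 2819931, q_3 = 40·2071 + 45 = 82885 → 2819931/82885
APPEND 23: p_4 = 23·2819931 + 70460 = 64928873, q_4 = 23·82885 + 2071 = 1908426 → 64928873/1908426
APPEND 25: p_5 = 25·64928873 + 2819931 = 1626041756, q_5 = 25·1908426 + 82885 = 47793535 → 1626041756/47793535
APPEND 16: p_6 = 16·1626041756 + 64928873 = 26081596969, q_6 = 16·47793535 + 1908426 = 766604986 → 26081596969/766604986
APPEND 14: p_7 = 14·26081596969 + 1626041756 = 366768399322, q_7 = 14·766604986 + 47793535 = 10780263339 → 366768399322/10780263339
APPEND 31: p_8 = 31·366768399322 + 26081596969 = 11395901975951, q_8 = 31·10780263339 + 766604986 = 334954768495 → 11395901975951/334954768495
APPEND 9: p_9 = 9·11395901975951 + 366768399322 = 102929886182881, q_9 = 9·334954768495 + 10780263339 = 3025373179794 → 102929886182881/3025373179794
APPEND 48: p_10 = 48·102929886182881 + 11395901975951 = 4952030438754239, q_10 = 48·3025373179794 + 334954768495 = 145552867398607 → 4952030438754239/145552867398607
APPEND 12: p_11 = 12·4952030438754239 + 102929886182881 = 59527295151233749, q_11 = 12·145552867398607 + 3025373179794 = 1749659781963078 → 59527295151233749/1749659781963078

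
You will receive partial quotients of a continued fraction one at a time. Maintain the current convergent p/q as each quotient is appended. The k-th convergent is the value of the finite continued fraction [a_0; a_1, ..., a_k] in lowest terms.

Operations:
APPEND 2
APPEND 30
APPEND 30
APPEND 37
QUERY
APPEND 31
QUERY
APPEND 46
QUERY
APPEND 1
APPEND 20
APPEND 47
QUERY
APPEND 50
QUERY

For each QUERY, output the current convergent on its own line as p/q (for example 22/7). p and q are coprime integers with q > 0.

APPEND 2: p_0 = 2·1 + 0 = 2, q_0 = 2·0 + 1 = 1 → 2/1
APPEND 30: p_1 = 30·2 + 1 = 61, q_1 = 30·1 + 0 = 30 → 61/30
APPEND 30: p_2 = 30·61 + 2 = 1832, q_2 = 30·30 + 1 = 901 → 1832/901
APPEND 37: p_3 = 37·1832 + 61 = 67845, q_3 = 37·901 + 30 = 33367 → 67845/33367
APPEND 31: p_4 = 31·67845 + 1832 = 2105027, q_4 = 31·33367 + 901 = 1035278 → 2105027/1035278
APPEND 46: p_5 = 46·2105027 + 67845 = 96899087, q_5 = 46·1035278 + 33367 = 47656155 → 96899087/47656155
APPEND 1: p_6 = 1·96899087 + 2105027 = 99004114, q_6 = 1·47656155 + 1035278 = 48691433 → 99004114/48691433
APPEND 20: p_7 = 20·99004114 + 96899087 = 2076981367, q_7 = 20·48691433 + 47656155 = 1021484815 → 2076981367/1021484815
APPEND 47: p_8 = 47·2076981367 + 99004114 = 97717128363, q_8 = 47·1021484815 + 48691433 = 48058477738 → 97717128363/48058477738
APPEND 50: p_9 = 50·97717128363 + 2076981367 = 4887933399517, q_9 = 50·48058477738 + 1021484815 = 2403945371715 → 4887933399517/2403945371715

67845/33367
2105027/1035278
96899087/47656155
97717128363/48058477738
4887933399517/2403945371715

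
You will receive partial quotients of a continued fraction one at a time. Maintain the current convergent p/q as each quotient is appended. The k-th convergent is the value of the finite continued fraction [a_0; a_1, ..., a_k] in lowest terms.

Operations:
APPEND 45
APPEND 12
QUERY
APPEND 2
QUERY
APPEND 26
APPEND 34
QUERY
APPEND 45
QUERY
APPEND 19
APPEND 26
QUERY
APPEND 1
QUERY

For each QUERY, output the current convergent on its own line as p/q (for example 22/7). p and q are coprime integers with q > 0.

APPEND 45: p_0 = 45·1 + 0 = 45, q_0 = 45·0 + 1 = 1 → 45/1
APPEND 12: p_1 = 12·45 + 1 = 541, q_1 = 12·1 + 0 = 12 → 541/12
APPEND 2: p_2 = 2·541 + 45 = 1127, q_2 = 2·12 + 1 = 25 → 1127/25
APPEND 26: p_3 = 26·1127 + 541 = 29843, q_3 = 26·25 + 12 = 662 → 29843/662
APPEND 34: p_4 = 34·29843 + 1127 = 1015789, q_4 = 34·662 + 25 = 22533 → 1015789/22533
APPEND 45: p_5 = 45·1015789 + 29843 = 45740348, q_5 = 45·22533 + 662 = 1014647 → 45740348/1014647
APPEND 19: p_6 = 19·45740348 + 1015789 = 870082401, q_6 = 19·1014647 + 22533 = 19300826 → 870082401/19300826
APPEND 26: p_7 = 26·870082401 + 45740348 = 22667882774, q_7 = 26·19300826 + 1014647 = 502836123 → 22667882774/502836123
APPEND 1: p_8 = 1·22667882774 + 870082401 = 23537965175, q_8 = 1·502836123 + 19300826 = 522136949 → 23537965175/522136949

541/12
1127/25
1015789/22533
45740348/1014647
22667882774/502836123
23537965175/522136949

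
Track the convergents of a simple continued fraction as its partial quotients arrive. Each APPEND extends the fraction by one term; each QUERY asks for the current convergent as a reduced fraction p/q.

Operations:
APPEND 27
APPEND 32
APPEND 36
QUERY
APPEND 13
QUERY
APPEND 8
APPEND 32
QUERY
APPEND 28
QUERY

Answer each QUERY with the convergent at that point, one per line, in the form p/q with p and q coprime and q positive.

APPEND 27: p_0 = 27·1 + 0 = 27, q_0 = 27·0 + 1 = 1 → 27/1
APPEND 32: p_1 = 32·27 + 1 = 865, q_1 = 32·1 + 0 = 32 → 865/32
APPEND 36: p_2 = 36·865 + 27 = 31167, q_2 = 36·32 + 1 = 1153 → 31167/1153
APPEND 13: p_3 = 13·31167 + 865 = 406036, q_3 = 13·1153 + 32 = 15021 → 406036/15021
APPEND 8: p_4 = 8·406036 + 31167 = 3279455, q_4 = 8·15021 + 1153 = 121321 → 3279455/121321
APPEND 32: p_5 = 32·3279455 + 406036 = 105348596, q_5 = 32·121321 + 15021 = 3897293 → 105348596/3897293
APPEND 28: p_6 = 28·105348596 + 3279455 = 2953040143, q_6 = 28·3897293 + 121321 = 109245525 → 2953040143/109245525

31167/1153
406036/15021
105348596/3897293
2953040143/109245525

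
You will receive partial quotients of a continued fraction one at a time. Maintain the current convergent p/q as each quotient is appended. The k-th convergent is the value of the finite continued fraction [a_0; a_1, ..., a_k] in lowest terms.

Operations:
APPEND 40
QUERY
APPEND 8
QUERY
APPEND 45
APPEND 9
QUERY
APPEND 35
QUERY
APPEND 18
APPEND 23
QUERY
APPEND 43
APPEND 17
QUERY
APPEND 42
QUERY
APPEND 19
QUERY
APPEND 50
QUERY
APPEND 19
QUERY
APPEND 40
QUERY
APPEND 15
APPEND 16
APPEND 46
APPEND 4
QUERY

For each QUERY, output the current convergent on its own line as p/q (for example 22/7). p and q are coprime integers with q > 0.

APPEND 40: p_0 = 40·1 + 0 = 40, q_0 = 40·0 + 1 = 1 → 40/1
APPEND 8: p_1 = 8·40 + 1 = 321, q_1 = 8·1 + 0 = 8 → 321/8
APPEND 45: p_2 = 45·321 + 40 = 14485, q_2 = 45·8 + 1 = 361 → 14485/361
APPEND 9: p_3 = 9·14485 + 321 = 130686, q_3 = 9·361 + 8 = 3257 → 130686/3257
APPEND 35: p_4 = 35·130686 + 14485 = 4588495, q_4 = 35·3257 + 361 = 114356 → 4588495/114356
APPEND 18: p_5 = 18·4588495 + 130686 = 82723596, q_5 = 18·114356 + 3257 = 2061665 → 82723596/2061665
APPEND 23: p_6 = 23·82723596 + 4588495 = 1907231203, q_6 = 23·2061665 + 114356 = 47532651 → 1907231203/47532651
APPEND 43: p_7 = 43·1907231203 + 82723596 = 82093665325, q_7 = 43·47532651 + 2061665 = 2045965658 → 82093665325/2045965658
APPEND 17: p_8 = 17·82093665325 + 1907231203 = 1397499541728, q_8 = 17·2045965658 + 47532651 = 34828948837 → 1397499541728/34828948837
APPEND 42: p_9 = 42·1397499541728 + 82093665325 = 58777074417901, q_9 = 42·34828948837 + 2045965658 = 1464861816812 → 58777074417901/1464861816812
APPEND 19: p_10 = 19·58777074417901 + 1397499541728 = 1118161913481847, q_10 = 19·1464861816812 + 34828948837 = 27867203468265 → 1118161913481847/27867203468265
APPEND 50: p_11 = 50·1118161913481847 + 58777074417901 = 55966872748510251, q_11 = 50·27867203468265 + 1464861816812 = 1394825035230062 → 55966872748510251/1394825035230062
APPEND 19: p_12 = 19·55966872748510251 + 1118161913481847 = 1064488744135176616, q_12 = 19·1394825035230062 + 27867203468265 = 26529542872839443 → 1064488744135176616/26529542872839443
APPEND 40: p_13 = 40·1064488744135176616 + 55966872748510251 = 42635516638155574891, q_13 = 40·26529542872839443 + 1394825035230062 = 1062576539948807782 → 42635516638155574891/1062576539948807782
APPEND 15: p_14 = 15·42635516638155574891 + 1064488744135176616 = 640597238316468799981, q_14 = 15·1062576539948807782 + 26529542872839443 = 15965177642104956173 → 640597238316468799981/15965177642104956173
APPEND 16: p_15 = 16·640597238316468799981 + 42635516638155574891 = 10292191329701656374587, q_15 = 16·15965177642104956173 + 1062576539948807782 = 256505418813628106550 → 10292191329701656374587/256505418813628106550
APPEND 46: p_16 = 46·10292191329701656374587 + 640597238316468799981 = 474081398404592662030983, q_16 = 46·256505418813628106550 + 15965177642104956173 = 11815214443068997857473 → 474081398404592662030983/11815214443068997857473
APPEND 4: p_17 = 4·474081398404592662030983 + 10292191329701656374587 = 1906617784948072304498519, q_17 = 4·11815214443068997857473 + 256505418813628106550 = 47517363191089619536442 → 1906617784948072304498519/47517363191089619536442

40/1
321/8
130686/3257
4588495/114356
1907231203/47532651
1397499541728/34828948837
58777074417901/1464861816812
1118161913481847/27867203468265
55966872748510251/1394825035230062
1064488744135176616/26529542872839443
42635516638155574891/1062576539948807782
1906617784948072304498519/47517363191089619536442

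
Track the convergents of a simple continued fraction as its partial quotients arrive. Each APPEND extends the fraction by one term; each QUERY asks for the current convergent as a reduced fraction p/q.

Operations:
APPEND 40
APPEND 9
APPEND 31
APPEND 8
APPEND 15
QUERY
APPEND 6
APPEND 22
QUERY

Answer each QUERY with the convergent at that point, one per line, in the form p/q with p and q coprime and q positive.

1364366/34015
183445276/4573473

APPEND 40: p_0 = 40·1 + 0 = 40, q_0 = 40·0 + 1 = 1 → 40/1
APPEND 9: p_1 = 9·40 + 1 = 361, q_1 = 9·1 + 0 = 9 → 361/9
APPEND 31: p_2 = 31·361 + 40 = 11231, q_2 = 31·9 + 1 = 280 → 11231/280
APPEND 8: p_3 = 8·11231 + 361 = 90209, q_3 = 8·280 + 9 = 2249 → 90209/2249
APPEND 15: p_4 = 15·90209 + 11231 = 1364366, q_4 = 15·2249 + 280 = 34015 → 1364366/34015
APPEND 6: p_5 = 6·1364366 + 90209 = 8276405, q_5 = 6·34015 + 2249 = 206339 → 8276405/206339
APPEND 22: p_6 = 22·8276405 + 1364366 = 183445276, q_6 = 22·206339 + 34015 = 4573473 → 183445276/4573473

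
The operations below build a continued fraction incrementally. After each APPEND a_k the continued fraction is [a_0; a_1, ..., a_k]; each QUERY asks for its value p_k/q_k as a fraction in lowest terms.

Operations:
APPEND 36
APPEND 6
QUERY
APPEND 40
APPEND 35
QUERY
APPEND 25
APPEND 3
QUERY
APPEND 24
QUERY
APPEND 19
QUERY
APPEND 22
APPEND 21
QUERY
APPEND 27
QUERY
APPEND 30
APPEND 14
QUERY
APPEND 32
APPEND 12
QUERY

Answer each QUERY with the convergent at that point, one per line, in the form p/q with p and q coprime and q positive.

APPEND 36: p_0 = 36·1 + 0 = 36, q_0 = 36·0 + 1 = 1 → 36/1
APPEND 6: p_1 = 6·36 + 1 = 217, q_1 = 6·1 + 0 = 6 → 217/6
APPEND 40: p_2 = 40·217 + 36 = 8716, q_2 = 40·6 + 1 = 241 → 8716/241
APPEND 35: p_3 = 35·8716 + 217 = 305277, q_3 = 35·241 + 6 = 8441 → 305277/8441
APPEND 25: p_4 = 25·305277 + 8716 = 7640641, q_4 = 25·8441 + 241 = 211266 → 7640641/211266
APPEND 3: p_5 = 3·7640641 + 305277 = 23227200, q_5 = 3·211266 + 8441 = 642239 → 23227200/642239
APPEND 24: p_6 = 24·23227200 + 7640641 = 565093441, q_6 = 24·642239 + 211266 = 15625002 → 565093441/15625002
APPEND 19: p_7 = 19·565093441 + 23227200 = 10760002579, q_7 = 19·15625002 + 642239 = 297517277 → 10760002579/297517277
APPEND 22: p_8 = 22·10760002579 + 565093441 = 237285150179, q_8 = 22·297517277 + 15625002 = 6561005096 → 237285150179/6561005096
APPEND 21: p_9 = 21·237285150179 + 10760002579 = 4993748156338, q_9 = 21·6561005096 + 297517277 = 138078624293 → 4993748156338/138078624293
APPEND 27: p_10 = 27·4993748156338 + 237285150179 = 135068485371305, q_10 = 27·138078624293 + 6561005096 = 3734683861007 → 135068485371305/3734683861007
APPEND 30: p_11 = 30·135068485371305 + 4993748156338 = 4057048309295488, q_11 = 30·3734683861007 + 138078624293 = 112178594454503 → 4057048309295488/112178594454503
APPEND 14: p_12 = 14·4057048309295488 + 135068485371305 = 56933744815508137, q_12 = 14·112178594454503 + 3734683861007 = 1574235006224049 → 56933744815508137/1574235006224049
APPEND 32: p_13 = 32·56933744815508137 + 4057048309295488 = 1825936882405555872, q_13 = 32·1574235006224049 + 112178594454503 = 50487698793624071 → 1825936882405555872/50487698793624071
APPEND 12: p_14 = 12·1825936882405555872 + 56933744815508137 = 21968176333682178601, q_14 = 12·50487698793624071 + 1574235006224049 = 607426620529712901 → 21968176333682178601/607426620529712901

217/6
305277/8441
23227200/642239
565093441/15625002
10760002579/297517277
4993748156338/138078624293
135068485371305/3734683861007
56933744815508137/1574235006224049
21968176333682178601/607426620529712901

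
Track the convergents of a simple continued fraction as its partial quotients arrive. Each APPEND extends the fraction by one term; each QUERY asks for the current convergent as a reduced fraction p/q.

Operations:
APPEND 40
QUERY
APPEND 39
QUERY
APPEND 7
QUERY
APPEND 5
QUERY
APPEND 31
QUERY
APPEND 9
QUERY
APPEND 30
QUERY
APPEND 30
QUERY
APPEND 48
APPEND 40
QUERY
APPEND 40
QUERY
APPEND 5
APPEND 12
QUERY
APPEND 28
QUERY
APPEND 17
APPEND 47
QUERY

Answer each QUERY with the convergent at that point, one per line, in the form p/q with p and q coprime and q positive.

40/1
1561/39
10967/274
56396/1409
1759243/43953
15889583/396986
478446733/11953533
14369291573/359002976
27622546981053/690122858216
1105592083684357/27622158425021
67772587668518413/1693233138224873
1903188037683918402/47549328785279765
1525735741767555087011/38119044985720381031

APPEND 40: p_0 = 40·1 + 0 = 40, q_0 = 40·0 + 1 = 1 → 40/1
APPEND 39: p_1 = 39·40 + 1 = 1561, q_1 = 39·1 + 0 = 39 → 1561/39
APPEND 7: p_2 = 7·1561 + 40 = 10967, q_2 = 7·39 + 1 = 274 → 10967/274
APPEND 5: p_3 = 5·10967 + 1561 = 56396, q_3 = 5·274 + 39 = 1409 → 56396/1409
APPEND 31: p_4 = 31·56396 + 10967 = 1759243, q_4 = 31·1409 + 274 = 43953 → 1759243/43953
APPEND 9: p_5 = 9·1759243 + 56396 = 15889583, q_5 = 9·43953 + 1409 = 396986 → 15889583/396986
APPEND 30: p_6 = 30·15889583 + 1759243 = 478446733, q_6 = 30·396986 + 43953 = 11953533 → 478446733/11953533
APPEND 30: p_7 = 30·478446733 + 15889583 = 14369291573, q_7 = 30·11953533 + 396986 = 359002976 → 14369291573/359002976
APPEND 48: p_8 = 48·14369291573 + 478446733 = 690204442237, q_8 = 48·359002976 + 11953533 = 17244096381 → 690204442237/17244096381
APPEND 40: p_9 = 40·690204442237 + 14369291573 = 27622546981053, q_9 = 40·17244096381 + 359002976 = 690122858216 → 27622546981053/690122858216
APPEND 40: p_10 = 40·27622546981053 + 690204442237 = 1105592083684357, q_10 = 40·690122858216 + 17244096381 = 27622158425021 → 1105592083684357/27622158425021
APPEND 5: p_11 = 5·1105592083684357 + 27622546981053 = 5555582965402838, q_11 = 5·27622158425021 + 690122858216 = 138800914983321 → 5555582965402838/138800914983321
APPEND 12: p_12 = 12·5555582965402838 + 1105592083684357 = 67772587668518413, q_12 = 12·138800914983321 + 27622158425021 = 1693233138224873 → 67772587668518413/1693233138224873
APPEND 28: p_13 = 28·67772587668518413 + 5555582965402838 = 1903188037683918402, q_13 = 28·1693233138224873 + 138800914983321 = 47549328785279765 → 1903188037683918402/47549328785279765
APPEND 17: p_14 = 17·1903188037683918402 + 67772587668518413 = 32421969228295131247, q_14 = 17·47549328785279765 + 1693233138224873 = 810031822487980878 → 32421969228295131247/810031822487980878
APPEND 47: p_15 = 47·32421969228295131247 + 1903188037683918402 = 1525735741767555087011, q_15 = 47·810031822487980878 + 47549328785279765 = 38119044985720381031 → 1525735741767555087011/38119044985720381031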